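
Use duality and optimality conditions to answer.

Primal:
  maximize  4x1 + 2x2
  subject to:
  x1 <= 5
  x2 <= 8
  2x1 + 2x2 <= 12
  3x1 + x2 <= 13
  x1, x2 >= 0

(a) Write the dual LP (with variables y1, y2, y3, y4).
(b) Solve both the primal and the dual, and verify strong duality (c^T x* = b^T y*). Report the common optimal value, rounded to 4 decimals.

The standard primal-dual pair for 'max c^T x s.t. A x <= b, x >= 0' is:
  Dual:  min b^T y  s.t.  A^T y >= c,  y >= 0.

So the dual LP is:
  minimize  5y1 + 8y2 + 12y3 + 13y4
  subject to:
    y1 + 2y3 + 3y4 >= 4
    y2 + 2y3 + y4 >= 2
    y1, y2, y3, y4 >= 0

Solving the primal: x* = (3.5, 2.5).
  primal value c^T x* = 19.
Solving the dual: y* = (0, 0, 0.5, 1).
  dual value b^T y* = 19.
Strong duality: c^T x* = b^T y*. Confirmed.

19


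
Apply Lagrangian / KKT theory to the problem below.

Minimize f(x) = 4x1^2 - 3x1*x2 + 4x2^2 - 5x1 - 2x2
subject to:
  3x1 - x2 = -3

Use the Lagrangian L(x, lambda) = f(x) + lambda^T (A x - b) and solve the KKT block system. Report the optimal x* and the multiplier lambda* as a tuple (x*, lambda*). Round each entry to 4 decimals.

Form the Lagrangian:
  L(x, lambda) = (1/2) x^T Q x + c^T x + lambda^T (A x - b)
Stationarity (grad_x L = 0): Q x + c + A^T lambda = 0.
Primal feasibility: A x = b.

This gives the KKT block system:
  [ Q   A^T ] [ x     ]   [-c ]
  [ A    0  ] [ lambda ] = [ b ]

Solving the linear system:
  x*      = (-0.8387, 0.4839)
  lambda* = (4.3871)
  f(x*)   = 8.1935

x* = (-0.8387, 0.4839), lambda* = (4.3871)


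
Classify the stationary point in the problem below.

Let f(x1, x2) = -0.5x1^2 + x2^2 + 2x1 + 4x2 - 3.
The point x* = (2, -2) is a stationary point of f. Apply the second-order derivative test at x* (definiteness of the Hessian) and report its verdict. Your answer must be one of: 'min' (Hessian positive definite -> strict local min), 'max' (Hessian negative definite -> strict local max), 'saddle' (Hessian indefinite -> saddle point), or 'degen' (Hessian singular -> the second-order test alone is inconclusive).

Compute the Hessian H = grad^2 f:
  H = [[-1, 0], [0, 2]]
Verify stationarity: grad f(x*) = H x* + g = (0, 0).
Eigenvalues of H: -1, 2.
Eigenvalues have mixed signs, so H is indefinite -> x* is a saddle point.

saddle


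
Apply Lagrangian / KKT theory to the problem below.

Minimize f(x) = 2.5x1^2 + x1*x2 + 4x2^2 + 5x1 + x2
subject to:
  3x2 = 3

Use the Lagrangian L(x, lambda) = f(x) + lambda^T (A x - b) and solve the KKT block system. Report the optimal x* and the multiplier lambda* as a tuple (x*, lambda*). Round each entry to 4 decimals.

Form the Lagrangian:
  L(x, lambda) = (1/2) x^T Q x + c^T x + lambda^T (A x - b)
Stationarity (grad_x L = 0): Q x + c + A^T lambda = 0.
Primal feasibility: A x = b.

This gives the KKT block system:
  [ Q   A^T ] [ x     ]   [-c ]
  [ A    0  ] [ lambda ] = [ b ]

Solving the linear system:
  x*      = (-1.2, 1)
  lambda* = (-2.6)
  f(x*)   = 1.4

x* = (-1.2, 1), lambda* = (-2.6)


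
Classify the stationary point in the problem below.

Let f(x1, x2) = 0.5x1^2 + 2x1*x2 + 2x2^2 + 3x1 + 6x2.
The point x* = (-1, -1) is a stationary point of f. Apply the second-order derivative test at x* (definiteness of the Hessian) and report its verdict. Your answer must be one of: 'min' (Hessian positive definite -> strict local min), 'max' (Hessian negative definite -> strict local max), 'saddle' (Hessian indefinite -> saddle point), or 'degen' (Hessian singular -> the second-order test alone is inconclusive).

Compute the Hessian H = grad^2 f:
  H = [[1, 2], [2, 4]]
Verify stationarity: grad f(x*) = H x* + g = (0, 0).
Eigenvalues of H: 0, 5.
H has a zero eigenvalue (singular; positive semidefinite but not definite), so H is neither positive definite, negative definite, nor indefinite. The second-order test alone is inconclusive -> degen.
(Indeed, f is constant along the null direction of H through x*, so x* is not a strict local extremum.)

degen


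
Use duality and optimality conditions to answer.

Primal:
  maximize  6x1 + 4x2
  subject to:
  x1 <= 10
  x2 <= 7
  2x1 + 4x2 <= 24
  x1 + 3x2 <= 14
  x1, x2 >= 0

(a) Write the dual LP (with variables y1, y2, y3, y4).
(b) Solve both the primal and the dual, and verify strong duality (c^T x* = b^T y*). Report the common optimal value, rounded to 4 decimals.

The standard primal-dual pair for 'max c^T x s.t. A x <= b, x >= 0' is:
  Dual:  min b^T y  s.t.  A^T y >= c,  y >= 0.

So the dual LP is:
  minimize  10y1 + 7y2 + 24y3 + 14y4
  subject to:
    y1 + 2y3 + y4 >= 6
    y2 + 4y3 + 3y4 >= 4
    y1, y2, y3, y4 >= 0

Solving the primal: x* = (10, 1).
  primal value c^T x* = 64.
Solving the dual: y* = (4, 0, 1, 0).
  dual value b^T y* = 64.
Strong duality: c^T x* = b^T y*. Confirmed.

64


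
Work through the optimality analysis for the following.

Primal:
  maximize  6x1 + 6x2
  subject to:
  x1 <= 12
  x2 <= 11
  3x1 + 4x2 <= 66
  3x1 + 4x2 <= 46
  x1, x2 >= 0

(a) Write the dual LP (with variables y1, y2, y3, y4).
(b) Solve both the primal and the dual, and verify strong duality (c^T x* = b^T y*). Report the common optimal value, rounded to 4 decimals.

The standard primal-dual pair for 'max c^T x s.t. A x <= b, x >= 0' is:
  Dual:  min b^T y  s.t.  A^T y >= c,  y >= 0.

So the dual LP is:
  minimize  12y1 + 11y2 + 66y3 + 46y4
  subject to:
    y1 + 3y3 + 3y4 >= 6
    y2 + 4y3 + 4y4 >= 6
    y1, y2, y3, y4 >= 0

Solving the primal: x* = (12, 2.5).
  primal value c^T x* = 87.
Solving the dual: y* = (1.5, 0, 0, 1.5).
  dual value b^T y* = 87.
Strong duality: c^T x* = b^T y*. Confirmed.

87


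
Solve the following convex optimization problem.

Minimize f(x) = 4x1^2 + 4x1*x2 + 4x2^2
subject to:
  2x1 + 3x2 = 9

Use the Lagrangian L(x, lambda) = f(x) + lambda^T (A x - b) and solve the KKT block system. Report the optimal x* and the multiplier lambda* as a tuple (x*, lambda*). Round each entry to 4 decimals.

Form the Lagrangian:
  L(x, lambda) = (1/2) x^T Q x + c^T x + lambda^T (A x - b)
Stationarity (grad_x L = 0): Q x + c + A^T lambda = 0.
Primal feasibility: A x = b.

This gives the KKT block system:
  [ Q   A^T ] [ x     ]   [-c ]
  [ A    0  ] [ lambda ] = [ b ]

Solving the linear system:
  x*      = (0.6429, 2.5714)
  lambda* = (-7.7143)
  f(x*)   = 34.7143

x* = (0.6429, 2.5714), lambda* = (-7.7143)


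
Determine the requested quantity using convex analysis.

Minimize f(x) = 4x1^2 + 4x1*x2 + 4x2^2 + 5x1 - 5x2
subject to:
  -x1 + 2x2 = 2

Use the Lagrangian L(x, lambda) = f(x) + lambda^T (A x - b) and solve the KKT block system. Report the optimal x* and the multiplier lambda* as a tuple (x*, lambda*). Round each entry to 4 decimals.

Form the Lagrangian:
  L(x, lambda) = (1/2) x^T Q x + c^T x + lambda^T (A x - b)
Stationarity (grad_x L = 0): Q x + c + A^T lambda = 0.
Primal feasibility: A x = b.

This gives the KKT block system:
  [ Q   A^T ] [ x     ]   [-c ]
  [ A    0  ] [ lambda ] = [ b ]

Solving the linear system:
  x*      = (-0.75, 0.625)
  lambda* = (1.5)
  f(x*)   = -4.9375

x* = (-0.75, 0.625), lambda* = (1.5)


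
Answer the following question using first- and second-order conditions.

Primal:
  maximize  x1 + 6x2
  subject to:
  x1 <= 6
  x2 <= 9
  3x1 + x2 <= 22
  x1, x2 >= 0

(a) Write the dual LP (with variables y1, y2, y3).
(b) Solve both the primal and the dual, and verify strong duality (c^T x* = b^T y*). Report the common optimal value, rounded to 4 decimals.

The standard primal-dual pair for 'max c^T x s.t. A x <= b, x >= 0' is:
  Dual:  min b^T y  s.t.  A^T y >= c,  y >= 0.

So the dual LP is:
  minimize  6y1 + 9y2 + 22y3
  subject to:
    y1 + 3y3 >= 1
    y2 + y3 >= 6
    y1, y2, y3 >= 0

Solving the primal: x* = (4.3333, 9).
  primal value c^T x* = 58.3333.
Solving the dual: y* = (0, 5.6667, 0.3333).
  dual value b^T y* = 58.3333.
Strong duality: c^T x* = b^T y*. Confirmed.

58.3333


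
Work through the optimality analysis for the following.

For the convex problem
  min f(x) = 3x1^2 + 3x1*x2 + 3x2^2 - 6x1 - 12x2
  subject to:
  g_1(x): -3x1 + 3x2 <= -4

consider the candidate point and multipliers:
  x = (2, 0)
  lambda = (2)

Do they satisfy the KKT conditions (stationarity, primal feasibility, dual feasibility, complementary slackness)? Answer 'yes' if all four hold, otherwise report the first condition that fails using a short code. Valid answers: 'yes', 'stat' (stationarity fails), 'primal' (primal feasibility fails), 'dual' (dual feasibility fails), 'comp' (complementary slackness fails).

Gradient of f: grad f(x) = Q x + c = (6, -6)
Constraint values g_i(x) = a_i^T x - b_i:
  g_1((2, 0)) = -2
Stationarity residual: grad f(x) + sum_i lambda_i a_i = (0, 0)
  -> stationarity OK
Primal feasibility (all g_i <= 0): OK
Dual feasibility (all lambda_i >= 0): OK
Complementary slackness (lambda_i * g_i(x) = 0 for all i): FAILS

Verdict: the first failing condition is complementary_slackness -> comp.

comp


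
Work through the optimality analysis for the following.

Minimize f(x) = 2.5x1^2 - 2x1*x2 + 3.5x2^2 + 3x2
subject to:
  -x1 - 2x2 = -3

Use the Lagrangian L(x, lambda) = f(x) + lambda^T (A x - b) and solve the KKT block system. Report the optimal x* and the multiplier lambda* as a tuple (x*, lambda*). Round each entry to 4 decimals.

Form the Lagrangian:
  L(x, lambda) = (1/2) x^T Q x + c^T x + lambda^T (A x - b)
Stationarity (grad_x L = 0): Q x + c + A^T lambda = 0.
Primal feasibility: A x = b.

This gives the KKT block system:
  [ Q   A^T ] [ x     ]   [-c ]
  [ A    0  ] [ lambda ] = [ b ]

Solving the linear system:
  x*      = (1.1143, 0.9429)
  lambda* = (3.6857)
  f(x*)   = 6.9429

x* = (1.1143, 0.9429), lambda* = (3.6857)


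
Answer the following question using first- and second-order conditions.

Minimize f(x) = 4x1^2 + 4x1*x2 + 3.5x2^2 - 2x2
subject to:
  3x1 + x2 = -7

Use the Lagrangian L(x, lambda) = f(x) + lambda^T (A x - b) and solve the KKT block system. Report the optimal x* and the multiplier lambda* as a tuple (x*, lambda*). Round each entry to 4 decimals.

Form the Lagrangian:
  L(x, lambda) = (1/2) x^T Q x + c^T x + lambda^T (A x - b)
Stationarity (grad_x L = 0): Q x + c + A^T lambda = 0.
Primal feasibility: A x = b.

This gives the KKT block system:
  [ Q   A^T ] [ x     ]   [-c ]
  [ A    0  ] [ lambda ] = [ b ]

Solving the linear system:
  x*      = (-2.6596, 0.9787)
  lambda* = (5.7872)
  f(x*)   = 19.2766

x* = (-2.6596, 0.9787), lambda* = (5.7872)


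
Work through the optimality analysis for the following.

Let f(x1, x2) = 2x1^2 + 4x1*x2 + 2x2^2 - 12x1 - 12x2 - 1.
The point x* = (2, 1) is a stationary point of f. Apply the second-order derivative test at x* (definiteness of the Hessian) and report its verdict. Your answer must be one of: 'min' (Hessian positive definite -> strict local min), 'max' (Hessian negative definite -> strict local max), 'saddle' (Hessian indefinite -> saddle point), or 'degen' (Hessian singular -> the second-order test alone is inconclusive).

Compute the Hessian H = grad^2 f:
  H = [[4, 4], [4, 4]]
Verify stationarity: grad f(x*) = H x* + g = (0, 0).
Eigenvalues of H: 0, 8.
H has a zero eigenvalue (singular; positive semidefinite but not definite), so H is neither positive definite, negative definite, nor indefinite. The second-order test alone is inconclusive -> degen.
(Indeed, f is constant along the null direction of H through x*, so x* is not a strict local extremum.)

degen


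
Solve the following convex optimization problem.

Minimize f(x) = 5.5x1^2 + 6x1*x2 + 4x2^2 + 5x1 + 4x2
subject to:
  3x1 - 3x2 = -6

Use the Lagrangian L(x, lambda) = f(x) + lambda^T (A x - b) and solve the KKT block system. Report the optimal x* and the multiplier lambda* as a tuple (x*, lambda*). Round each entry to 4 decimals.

Form the Lagrangian:
  L(x, lambda) = (1/2) x^T Q x + c^T x + lambda^T (A x - b)
Stationarity (grad_x L = 0): Q x + c + A^T lambda = 0.
Primal feasibility: A x = b.

This gives the KKT block system:
  [ Q   A^T ] [ x     ]   [-c ]
  [ A    0  ] [ lambda ] = [ b ]

Solving the linear system:
  x*      = (-1.1935, 0.8065)
  lambda* = (1.0968)
  f(x*)   = 1.9194

x* = (-1.1935, 0.8065), lambda* = (1.0968)


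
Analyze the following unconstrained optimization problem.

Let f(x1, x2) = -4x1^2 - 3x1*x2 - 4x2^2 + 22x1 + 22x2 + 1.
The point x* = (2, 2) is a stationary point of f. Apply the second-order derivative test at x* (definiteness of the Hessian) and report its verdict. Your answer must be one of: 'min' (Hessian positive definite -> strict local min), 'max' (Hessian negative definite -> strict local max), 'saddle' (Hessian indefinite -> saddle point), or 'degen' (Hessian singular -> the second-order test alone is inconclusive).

Compute the Hessian H = grad^2 f:
  H = [[-8, -3], [-3, -8]]
Verify stationarity: grad f(x*) = H x* + g = (0, 0).
Eigenvalues of H: -11, -5.
Both eigenvalues < 0, so H is negative definite -> x* is a strict local max.

max


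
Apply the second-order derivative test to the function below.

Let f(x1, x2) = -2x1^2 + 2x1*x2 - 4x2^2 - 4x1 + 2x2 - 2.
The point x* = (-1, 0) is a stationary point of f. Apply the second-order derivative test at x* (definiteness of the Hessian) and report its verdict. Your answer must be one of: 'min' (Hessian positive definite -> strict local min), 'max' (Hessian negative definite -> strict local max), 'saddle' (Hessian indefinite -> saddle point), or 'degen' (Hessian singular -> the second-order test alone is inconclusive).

Compute the Hessian H = grad^2 f:
  H = [[-4, 2], [2, -8]]
Verify stationarity: grad f(x*) = H x* + g = (0, 0).
Eigenvalues of H: -8.8284, -3.1716.
Both eigenvalues < 0, so H is negative definite -> x* is a strict local max.

max


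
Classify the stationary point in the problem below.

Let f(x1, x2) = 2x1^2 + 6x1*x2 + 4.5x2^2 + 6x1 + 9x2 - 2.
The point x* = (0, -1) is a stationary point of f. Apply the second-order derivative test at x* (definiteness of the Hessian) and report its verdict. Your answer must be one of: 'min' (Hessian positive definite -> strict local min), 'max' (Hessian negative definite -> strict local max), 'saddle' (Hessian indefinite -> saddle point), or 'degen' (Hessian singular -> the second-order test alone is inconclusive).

Compute the Hessian H = grad^2 f:
  H = [[4, 6], [6, 9]]
Verify stationarity: grad f(x*) = H x* + g = (0, 0).
Eigenvalues of H: 0, 13.
H has a zero eigenvalue (singular; positive semidefinite but not definite), so H is neither positive definite, negative definite, nor indefinite. The second-order test alone is inconclusive -> degen.
(Indeed, f is constant along the null direction of H through x*, so x* is not a strict local extremum.)

degen


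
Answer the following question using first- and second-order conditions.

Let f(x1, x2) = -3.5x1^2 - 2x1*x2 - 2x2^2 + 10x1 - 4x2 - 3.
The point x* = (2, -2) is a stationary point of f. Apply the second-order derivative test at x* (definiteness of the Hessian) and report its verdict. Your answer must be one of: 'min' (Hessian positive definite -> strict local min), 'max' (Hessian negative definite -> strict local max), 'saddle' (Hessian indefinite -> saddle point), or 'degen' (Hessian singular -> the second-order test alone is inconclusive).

Compute the Hessian H = grad^2 f:
  H = [[-7, -2], [-2, -4]]
Verify stationarity: grad f(x*) = H x* + g = (0, 0).
Eigenvalues of H: -8, -3.
Both eigenvalues < 0, so H is negative definite -> x* is a strict local max.

max


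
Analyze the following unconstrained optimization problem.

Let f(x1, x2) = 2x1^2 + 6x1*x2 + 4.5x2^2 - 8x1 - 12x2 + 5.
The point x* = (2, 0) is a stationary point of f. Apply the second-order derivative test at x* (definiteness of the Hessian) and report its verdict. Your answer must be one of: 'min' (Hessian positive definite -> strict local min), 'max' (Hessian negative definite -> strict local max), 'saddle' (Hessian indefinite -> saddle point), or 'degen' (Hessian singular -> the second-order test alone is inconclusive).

Compute the Hessian H = grad^2 f:
  H = [[4, 6], [6, 9]]
Verify stationarity: grad f(x*) = H x* + g = (0, 0).
Eigenvalues of H: 0, 13.
H has a zero eigenvalue (singular; positive semidefinite but not definite), so H is neither positive definite, negative definite, nor indefinite. The second-order test alone is inconclusive -> degen.
(Indeed, f is constant along the null direction of H through x*, so x* is not a strict local extremum.)

degen


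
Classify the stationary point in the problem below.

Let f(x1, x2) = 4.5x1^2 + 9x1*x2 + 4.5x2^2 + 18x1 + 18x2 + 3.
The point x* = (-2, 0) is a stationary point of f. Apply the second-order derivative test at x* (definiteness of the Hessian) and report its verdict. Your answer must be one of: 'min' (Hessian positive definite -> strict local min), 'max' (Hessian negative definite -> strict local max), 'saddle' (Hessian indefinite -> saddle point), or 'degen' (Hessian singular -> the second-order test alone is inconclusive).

Compute the Hessian H = grad^2 f:
  H = [[9, 9], [9, 9]]
Verify stationarity: grad f(x*) = H x* + g = (0, 0).
Eigenvalues of H: 0, 18.
H has a zero eigenvalue (singular; positive semidefinite but not definite), so H is neither positive definite, negative definite, nor indefinite. The second-order test alone is inconclusive -> degen.
(Indeed, f is constant along the null direction of H through x*, so x* is not a strict local extremum.)

degen


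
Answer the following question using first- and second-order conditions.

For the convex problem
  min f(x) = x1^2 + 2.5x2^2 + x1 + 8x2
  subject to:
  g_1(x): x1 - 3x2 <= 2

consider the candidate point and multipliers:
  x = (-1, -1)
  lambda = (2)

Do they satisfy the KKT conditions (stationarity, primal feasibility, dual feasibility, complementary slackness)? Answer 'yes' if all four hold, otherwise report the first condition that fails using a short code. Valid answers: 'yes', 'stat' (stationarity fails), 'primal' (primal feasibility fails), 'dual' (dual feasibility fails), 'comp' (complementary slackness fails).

Gradient of f: grad f(x) = Q x + c = (-1, 3)
Constraint values g_i(x) = a_i^T x - b_i:
  g_1((-1, -1)) = 0
Stationarity residual: grad f(x) + sum_i lambda_i a_i = (1, -3)
  -> stationarity FAILS
Primal feasibility (all g_i <= 0): OK
Dual feasibility (all lambda_i >= 0): OK
Complementary slackness (lambda_i * g_i(x) = 0 for all i): OK

Verdict: the first failing condition is stationarity -> stat.

stat


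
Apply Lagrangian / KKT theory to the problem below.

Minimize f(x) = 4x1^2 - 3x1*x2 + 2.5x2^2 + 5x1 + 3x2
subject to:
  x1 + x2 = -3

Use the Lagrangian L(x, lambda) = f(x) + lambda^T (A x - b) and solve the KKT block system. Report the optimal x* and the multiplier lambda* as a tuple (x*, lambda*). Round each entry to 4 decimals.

Form the Lagrangian:
  L(x, lambda) = (1/2) x^T Q x + c^T x + lambda^T (A x - b)
Stationarity (grad_x L = 0): Q x + c + A^T lambda = 0.
Primal feasibility: A x = b.

This gives the KKT block system:
  [ Q   A^T ] [ x     ]   [-c ]
  [ A    0  ] [ lambda ] = [ b ]

Solving the linear system:
  x*      = (-1.3684, -1.6316)
  lambda* = (1.0526)
  f(x*)   = -4.2895

x* = (-1.3684, -1.6316), lambda* = (1.0526)


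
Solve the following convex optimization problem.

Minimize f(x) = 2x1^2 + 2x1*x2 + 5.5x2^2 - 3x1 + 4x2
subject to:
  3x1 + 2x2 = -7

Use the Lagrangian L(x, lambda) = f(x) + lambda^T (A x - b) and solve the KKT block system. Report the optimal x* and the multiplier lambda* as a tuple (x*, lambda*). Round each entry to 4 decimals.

Form the Lagrangian:
  L(x, lambda) = (1/2) x^T Q x + c^T x + lambda^T (A x - b)
Stationarity (grad_x L = 0): Q x + c + A^T lambda = 0.
Primal feasibility: A x = b.

This gives the KKT block system:
  [ Q   A^T ] [ x     ]   [-c ]
  [ A    0  ] [ lambda ] = [ b ]

Solving the linear system:
  x*      = (-1.8352, -0.7473)
  lambda* = (3.9451)
  f(x*)   = 15.0659

x* = (-1.8352, -0.7473), lambda* = (3.9451)


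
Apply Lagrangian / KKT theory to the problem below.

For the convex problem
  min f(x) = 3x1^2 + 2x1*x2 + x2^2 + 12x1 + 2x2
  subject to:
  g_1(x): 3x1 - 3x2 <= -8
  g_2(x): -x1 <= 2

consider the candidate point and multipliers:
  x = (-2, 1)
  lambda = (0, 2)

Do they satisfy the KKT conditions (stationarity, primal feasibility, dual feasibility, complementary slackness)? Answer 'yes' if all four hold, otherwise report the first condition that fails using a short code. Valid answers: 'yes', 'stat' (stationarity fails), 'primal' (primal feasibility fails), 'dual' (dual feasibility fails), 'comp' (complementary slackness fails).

Gradient of f: grad f(x) = Q x + c = (2, 0)
Constraint values g_i(x) = a_i^T x - b_i:
  g_1((-2, 1)) = -1
  g_2((-2, 1)) = 0
Stationarity residual: grad f(x) + sum_i lambda_i a_i = (0, 0)
  -> stationarity OK
Primal feasibility (all g_i <= 0): OK
Dual feasibility (all lambda_i >= 0): OK
Complementary slackness (lambda_i * g_i(x) = 0 for all i): OK

Verdict: yes, KKT holds.

yes


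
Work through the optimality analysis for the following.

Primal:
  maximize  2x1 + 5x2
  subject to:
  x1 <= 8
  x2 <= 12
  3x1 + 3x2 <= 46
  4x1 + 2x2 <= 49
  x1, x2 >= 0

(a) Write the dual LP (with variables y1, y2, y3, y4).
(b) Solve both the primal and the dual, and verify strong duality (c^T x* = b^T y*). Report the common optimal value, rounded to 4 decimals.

The standard primal-dual pair for 'max c^T x s.t. A x <= b, x >= 0' is:
  Dual:  min b^T y  s.t.  A^T y >= c,  y >= 0.

So the dual LP is:
  minimize  8y1 + 12y2 + 46y3 + 49y4
  subject to:
    y1 + 3y3 + 4y4 >= 2
    y2 + 3y3 + 2y4 >= 5
    y1, y2, y3, y4 >= 0

Solving the primal: x* = (3.3333, 12).
  primal value c^T x* = 66.6667.
Solving the dual: y* = (0, 3, 0.6667, 0).
  dual value b^T y* = 66.6667.
Strong duality: c^T x* = b^T y*. Confirmed.

66.6667


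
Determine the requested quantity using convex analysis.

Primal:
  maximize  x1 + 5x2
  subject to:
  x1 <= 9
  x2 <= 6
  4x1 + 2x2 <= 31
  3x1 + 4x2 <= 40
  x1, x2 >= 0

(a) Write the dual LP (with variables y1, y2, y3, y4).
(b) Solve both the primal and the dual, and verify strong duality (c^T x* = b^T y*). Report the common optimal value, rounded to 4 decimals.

The standard primal-dual pair for 'max c^T x s.t. A x <= b, x >= 0' is:
  Dual:  min b^T y  s.t.  A^T y >= c,  y >= 0.

So the dual LP is:
  minimize  9y1 + 6y2 + 31y3 + 40y4
  subject to:
    y1 + 4y3 + 3y4 >= 1
    y2 + 2y3 + 4y4 >= 5
    y1, y2, y3, y4 >= 0

Solving the primal: x* = (4.75, 6).
  primal value c^T x* = 34.75.
Solving the dual: y* = (0, 4.5, 0.25, 0).
  dual value b^T y* = 34.75.
Strong duality: c^T x* = b^T y*. Confirmed.

34.75


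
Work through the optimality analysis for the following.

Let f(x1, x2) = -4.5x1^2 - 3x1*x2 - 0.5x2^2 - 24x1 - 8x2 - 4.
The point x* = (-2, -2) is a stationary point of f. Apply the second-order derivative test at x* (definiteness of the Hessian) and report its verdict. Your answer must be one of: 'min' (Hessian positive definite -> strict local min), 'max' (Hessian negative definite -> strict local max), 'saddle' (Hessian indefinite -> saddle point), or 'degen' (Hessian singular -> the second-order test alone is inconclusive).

Compute the Hessian H = grad^2 f:
  H = [[-9, -3], [-3, -1]]
Verify stationarity: grad f(x*) = H x* + g = (0, 0).
Eigenvalues of H: -10, 0.
H has a zero eigenvalue (singular; negative semidefinite but not definite), so H is neither positive definite, negative definite, nor indefinite. The second-order test alone is inconclusive -> degen.
(Indeed, f is constant along the null direction of H through x*, so x* is not a strict local extremum.)

degen


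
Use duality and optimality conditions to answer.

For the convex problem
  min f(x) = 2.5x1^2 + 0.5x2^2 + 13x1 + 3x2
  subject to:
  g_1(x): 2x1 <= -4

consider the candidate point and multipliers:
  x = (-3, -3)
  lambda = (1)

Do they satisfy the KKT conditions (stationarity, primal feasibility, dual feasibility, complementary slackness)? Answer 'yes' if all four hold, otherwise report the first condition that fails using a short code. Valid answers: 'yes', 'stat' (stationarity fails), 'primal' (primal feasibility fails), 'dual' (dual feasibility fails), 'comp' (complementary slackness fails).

Gradient of f: grad f(x) = Q x + c = (-2, 0)
Constraint values g_i(x) = a_i^T x - b_i:
  g_1((-3, -3)) = -2
Stationarity residual: grad f(x) + sum_i lambda_i a_i = (0, 0)
  -> stationarity OK
Primal feasibility (all g_i <= 0): OK
Dual feasibility (all lambda_i >= 0): OK
Complementary slackness (lambda_i * g_i(x) = 0 for all i): FAILS

Verdict: the first failing condition is complementary_slackness -> comp.

comp


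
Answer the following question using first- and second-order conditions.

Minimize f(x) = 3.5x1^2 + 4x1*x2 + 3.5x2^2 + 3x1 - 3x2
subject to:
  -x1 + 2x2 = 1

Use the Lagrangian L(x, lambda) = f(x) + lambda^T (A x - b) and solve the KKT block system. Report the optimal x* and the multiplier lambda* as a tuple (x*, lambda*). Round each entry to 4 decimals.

Form the Lagrangian:
  L(x, lambda) = (1/2) x^T Q x + c^T x + lambda^T (A x - b)
Stationarity (grad_x L = 0): Q x + c + A^T lambda = 0.
Primal feasibility: A x = b.

This gives the KKT block system:
  [ Q   A^T ] [ x     ]   [-c ]
  [ A    0  ] [ lambda ] = [ b ]

Solving the linear system:
  x*      = (-0.4118, 0.2941)
  lambda* = (1.2941)
  f(x*)   = -1.7059

x* = (-0.4118, 0.2941), lambda* = (1.2941)


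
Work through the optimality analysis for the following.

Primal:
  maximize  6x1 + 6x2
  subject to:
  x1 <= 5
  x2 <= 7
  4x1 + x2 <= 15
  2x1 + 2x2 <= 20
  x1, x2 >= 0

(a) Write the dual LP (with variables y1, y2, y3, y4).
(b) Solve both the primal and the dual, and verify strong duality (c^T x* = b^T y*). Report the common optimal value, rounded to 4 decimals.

The standard primal-dual pair for 'max c^T x s.t. A x <= b, x >= 0' is:
  Dual:  min b^T y  s.t.  A^T y >= c,  y >= 0.

So the dual LP is:
  minimize  5y1 + 7y2 + 15y3 + 20y4
  subject to:
    y1 + 4y3 + 2y4 >= 6
    y2 + y3 + 2y4 >= 6
    y1, y2, y3, y4 >= 0

Solving the primal: x* = (2, 7).
  primal value c^T x* = 54.
Solving the dual: y* = (0, 4.5, 1.5, 0).
  dual value b^T y* = 54.
Strong duality: c^T x* = b^T y*. Confirmed.

54


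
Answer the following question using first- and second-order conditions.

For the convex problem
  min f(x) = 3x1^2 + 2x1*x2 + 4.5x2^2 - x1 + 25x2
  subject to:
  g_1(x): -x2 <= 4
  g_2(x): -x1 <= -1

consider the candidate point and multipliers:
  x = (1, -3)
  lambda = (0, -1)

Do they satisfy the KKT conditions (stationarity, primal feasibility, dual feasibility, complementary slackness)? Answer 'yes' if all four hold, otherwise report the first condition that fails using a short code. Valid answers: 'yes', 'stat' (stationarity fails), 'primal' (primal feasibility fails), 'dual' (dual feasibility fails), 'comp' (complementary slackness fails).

Gradient of f: grad f(x) = Q x + c = (-1, 0)
Constraint values g_i(x) = a_i^T x - b_i:
  g_1((1, -3)) = -1
  g_2((1, -3)) = 0
Stationarity residual: grad f(x) + sum_i lambda_i a_i = (0, 0)
  -> stationarity OK
Primal feasibility (all g_i <= 0): OK
Dual feasibility (all lambda_i >= 0): FAILS
Complementary slackness (lambda_i * g_i(x) = 0 for all i): OK

Verdict: the first failing condition is dual_feasibility -> dual.

dual


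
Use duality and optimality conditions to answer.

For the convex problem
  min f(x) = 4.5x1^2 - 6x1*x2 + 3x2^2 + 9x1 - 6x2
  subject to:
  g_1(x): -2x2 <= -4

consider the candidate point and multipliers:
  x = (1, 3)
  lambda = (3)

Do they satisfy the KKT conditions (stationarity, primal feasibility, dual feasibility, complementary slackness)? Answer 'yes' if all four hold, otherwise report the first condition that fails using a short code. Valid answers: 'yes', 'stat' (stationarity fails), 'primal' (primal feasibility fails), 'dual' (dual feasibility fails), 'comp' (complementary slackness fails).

Gradient of f: grad f(x) = Q x + c = (0, 6)
Constraint values g_i(x) = a_i^T x - b_i:
  g_1((1, 3)) = -2
Stationarity residual: grad f(x) + sum_i lambda_i a_i = (0, 0)
  -> stationarity OK
Primal feasibility (all g_i <= 0): OK
Dual feasibility (all lambda_i >= 0): OK
Complementary slackness (lambda_i * g_i(x) = 0 for all i): FAILS

Verdict: the first failing condition is complementary_slackness -> comp.

comp


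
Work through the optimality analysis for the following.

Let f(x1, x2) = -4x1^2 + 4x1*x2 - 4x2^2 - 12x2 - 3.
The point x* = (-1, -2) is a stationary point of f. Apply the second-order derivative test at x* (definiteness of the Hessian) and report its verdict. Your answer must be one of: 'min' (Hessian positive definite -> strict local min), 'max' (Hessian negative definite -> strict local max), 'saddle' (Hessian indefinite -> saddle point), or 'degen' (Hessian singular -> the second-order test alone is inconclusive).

Compute the Hessian H = grad^2 f:
  H = [[-8, 4], [4, -8]]
Verify stationarity: grad f(x*) = H x* + g = (0, 0).
Eigenvalues of H: -12, -4.
Both eigenvalues < 0, so H is negative definite -> x* is a strict local max.

max


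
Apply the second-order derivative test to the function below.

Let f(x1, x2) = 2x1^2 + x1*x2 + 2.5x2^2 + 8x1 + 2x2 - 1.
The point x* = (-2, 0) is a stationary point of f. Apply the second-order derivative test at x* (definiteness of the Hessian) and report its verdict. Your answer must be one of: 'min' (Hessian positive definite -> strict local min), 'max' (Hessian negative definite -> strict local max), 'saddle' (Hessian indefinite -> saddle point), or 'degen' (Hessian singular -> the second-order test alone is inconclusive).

Compute the Hessian H = grad^2 f:
  H = [[4, 1], [1, 5]]
Verify stationarity: grad f(x*) = H x* + g = (0, 0).
Eigenvalues of H: 3.382, 5.618.
Both eigenvalues > 0, so H is positive definite -> x* is a strict local min.

min


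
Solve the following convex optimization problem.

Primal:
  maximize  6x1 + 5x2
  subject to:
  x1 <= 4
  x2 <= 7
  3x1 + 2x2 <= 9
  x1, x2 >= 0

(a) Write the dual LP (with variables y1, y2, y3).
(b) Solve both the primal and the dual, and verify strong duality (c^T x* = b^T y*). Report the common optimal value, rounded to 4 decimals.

The standard primal-dual pair for 'max c^T x s.t. A x <= b, x >= 0' is:
  Dual:  min b^T y  s.t.  A^T y >= c,  y >= 0.

So the dual LP is:
  minimize  4y1 + 7y2 + 9y3
  subject to:
    y1 + 3y3 >= 6
    y2 + 2y3 >= 5
    y1, y2, y3 >= 0

Solving the primal: x* = (0, 4.5).
  primal value c^T x* = 22.5.
Solving the dual: y* = (0, 0, 2.5).
  dual value b^T y* = 22.5.
Strong duality: c^T x* = b^T y*. Confirmed.

22.5


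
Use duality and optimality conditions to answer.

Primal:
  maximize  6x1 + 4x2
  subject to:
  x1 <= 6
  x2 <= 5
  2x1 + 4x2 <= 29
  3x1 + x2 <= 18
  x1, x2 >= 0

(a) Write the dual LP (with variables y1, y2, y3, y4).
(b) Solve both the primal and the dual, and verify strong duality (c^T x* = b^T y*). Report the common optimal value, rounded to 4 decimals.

The standard primal-dual pair for 'max c^T x s.t. A x <= b, x >= 0' is:
  Dual:  min b^T y  s.t.  A^T y >= c,  y >= 0.

So the dual LP is:
  minimize  6y1 + 5y2 + 29y3 + 18y4
  subject to:
    y1 + 2y3 + 3y4 >= 6
    y2 + 4y3 + y4 >= 4
    y1, y2, y3, y4 >= 0

Solving the primal: x* = (4.3333, 5).
  primal value c^T x* = 46.
Solving the dual: y* = (0, 2, 0, 2).
  dual value b^T y* = 46.
Strong duality: c^T x* = b^T y*. Confirmed.

46


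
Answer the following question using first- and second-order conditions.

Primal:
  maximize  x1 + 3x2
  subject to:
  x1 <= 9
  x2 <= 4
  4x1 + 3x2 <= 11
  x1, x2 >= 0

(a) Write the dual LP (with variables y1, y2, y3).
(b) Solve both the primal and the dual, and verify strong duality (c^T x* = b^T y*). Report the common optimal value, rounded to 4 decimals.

The standard primal-dual pair for 'max c^T x s.t. A x <= b, x >= 0' is:
  Dual:  min b^T y  s.t.  A^T y >= c,  y >= 0.

So the dual LP is:
  minimize  9y1 + 4y2 + 11y3
  subject to:
    y1 + 4y3 >= 1
    y2 + 3y3 >= 3
    y1, y2, y3 >= 0

Solving the primal: x* = (0, 3.6667).
  primal value c^T x* = 11.
Solving the dual: y* = (0, 0, 1).
  dual value b^T y* = 11.
Strong duality: c^T x* = b^T y*. Confirmed.

11


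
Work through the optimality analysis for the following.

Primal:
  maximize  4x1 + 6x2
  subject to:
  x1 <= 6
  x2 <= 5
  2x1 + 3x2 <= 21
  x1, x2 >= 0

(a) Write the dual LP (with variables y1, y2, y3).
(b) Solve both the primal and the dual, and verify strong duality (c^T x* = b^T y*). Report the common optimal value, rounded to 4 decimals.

The standard primal-dual pair for 'max c^T x s.t. A x <= b, x >= 0' is:
  Dual:  min b^T y  s.t.  A^T y >= c,  y >= 0.

So the dual LP is:
  minimize  6y1 + 5y2 + 21y3
  subject to:
    y1 + 2y3 >= 4
    y2 + 3y3 >= 6
    y1, y2, y3 >= 0

Solving the primal: x* = (3, 5).
  primal value c^T x* = 42.
Solving the dual: y* = (0, 0, 2).
  dual value b^T y* = 42.
Strong duality: c^T x* = b^T y*. Confirmed.

42


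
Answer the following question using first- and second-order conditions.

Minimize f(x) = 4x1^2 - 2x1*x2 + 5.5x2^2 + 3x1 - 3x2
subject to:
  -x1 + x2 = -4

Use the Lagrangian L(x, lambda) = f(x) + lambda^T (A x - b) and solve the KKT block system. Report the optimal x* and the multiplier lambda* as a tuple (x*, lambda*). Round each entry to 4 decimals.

Form the Lagrangian:
  L(x, lambda) = (1/2) x^T Q x + c^T x + lambda^T (A x - b)
Stationarity (grad_x L = 0): Q x + c + A^T lambda = 0.
Primal feasibility: A x = b.

This gives the KKT block system:
  [ Q   A^T ] [ x     ]   [-c ]
  [ A    0  ] [ lambda ] = [ b ]

Solving the linear system:
  x*      = (2.4, -1.6)
  lambda* = (25.4)
  f(x*)   = 56.8

x* = (2.4, -1.6), lambda* = (25.4)


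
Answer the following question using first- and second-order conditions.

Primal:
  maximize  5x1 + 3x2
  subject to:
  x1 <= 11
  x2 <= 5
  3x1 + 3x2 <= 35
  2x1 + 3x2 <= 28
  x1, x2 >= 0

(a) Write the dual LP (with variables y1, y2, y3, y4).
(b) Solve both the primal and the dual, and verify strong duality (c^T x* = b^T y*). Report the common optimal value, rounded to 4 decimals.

The standard primal-dual pair for 'max c^T x s.t. A x <= b, x >= 0' is:
  Dual:  min b^T y  s.t.  A^T y >= c,  y >= 0.

So the dual LP is:
  minimize  11y1 + 5y2 + 35y3 + 28y4
  subject to:
    y1 + 3y3 + 2y4 >= 5
    y2 + 3y3 + 3y4 >= 3
    y1, y2, y3, y4 >= 0

Solving the primal: x* = (11, 0.6667).
  primal value c^T x* = 57.
Solving the dual: y* = (2, 0, 1, 0).
  dual value b^T y* = 57.
Strong duality: c^T x* = b^T y*. Confirmed.

57


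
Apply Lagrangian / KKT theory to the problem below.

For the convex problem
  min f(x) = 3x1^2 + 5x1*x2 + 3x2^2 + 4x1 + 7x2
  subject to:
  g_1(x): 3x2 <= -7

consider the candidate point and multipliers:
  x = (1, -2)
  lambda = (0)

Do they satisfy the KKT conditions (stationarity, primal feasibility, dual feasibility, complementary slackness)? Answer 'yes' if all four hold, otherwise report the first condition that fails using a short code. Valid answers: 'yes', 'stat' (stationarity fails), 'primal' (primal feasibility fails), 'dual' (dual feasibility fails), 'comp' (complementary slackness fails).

Gradient of f: grad f(x) = Q x + c = (0, 0)
Constraint values g_i(x) = a_i^T x - b_i:
  g_1((1, -2)) = 1
Stationarity residual: grad f(x) + sum_i lambda_i a_i = (0, 0)
  -> stationarity OK
Primal feasibility (all g_i <= 0): FAILS
Dual feasibility (all lambda_i >= 0): OK
Complementary slackness (lambda_i * g_i(x) = 0 for all i): OK

Verdict: the first failing condition is primal_feasibility -> primal.

primal


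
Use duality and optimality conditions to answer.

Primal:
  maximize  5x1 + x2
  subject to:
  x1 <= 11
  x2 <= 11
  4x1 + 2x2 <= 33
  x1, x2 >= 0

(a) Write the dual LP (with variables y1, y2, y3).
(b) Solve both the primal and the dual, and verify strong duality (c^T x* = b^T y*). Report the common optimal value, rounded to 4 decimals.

The standard primal-dual pair for 'max c^T x s.t. A x <= b, x >= 0' is:
  Dual:  min b^T y  s.t.  A^T y >= c,  y >= 0.

So the dual LP is:
  minimize  11y1 + 11y2 + 33y3
  subject to:
    y1 + 4y3 >= 5
    y2 + 2y3 >= 1
    y1, y2, y3 >= 0

Solving the primal: x* = (8.25, 0).
  primal value c^T x* = 41.25.
Solving the dual: y* = (0, 0, 1.25).
  dual value b^T y* = 41.25.
Strong duality: c^T x* = b^T y*. Confirmed.

41.25


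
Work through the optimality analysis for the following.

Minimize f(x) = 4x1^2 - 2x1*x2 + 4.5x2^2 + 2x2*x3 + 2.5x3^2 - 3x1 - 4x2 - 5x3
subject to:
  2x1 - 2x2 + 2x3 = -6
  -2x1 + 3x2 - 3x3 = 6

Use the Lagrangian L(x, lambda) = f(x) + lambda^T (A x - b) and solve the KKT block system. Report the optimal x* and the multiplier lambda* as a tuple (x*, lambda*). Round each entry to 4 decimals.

Form the Lagrangian:
  L(x, lambda) = (1/2) x^T Q x + c^T x + lambda^T (A x - b)
Stationarity (grad_x L = 0): Q x + c + A^T lambda = 0.
Primal feasibility: A x = b.

This gives the KKT block system:
  [ Q   A^T ] [ x     ]   [-c ]
  [ A    0  ] [ lambda ] = [ b ]

Solving the linear system:
  x*      = (-3, 0.1667, 0.1667)
  lambda* = (37.1667, 23.5)
  f(x*)   = 44.75

x* = (-3, 0.1667, 0.1667), lambda* = (37.1667, 23.5)


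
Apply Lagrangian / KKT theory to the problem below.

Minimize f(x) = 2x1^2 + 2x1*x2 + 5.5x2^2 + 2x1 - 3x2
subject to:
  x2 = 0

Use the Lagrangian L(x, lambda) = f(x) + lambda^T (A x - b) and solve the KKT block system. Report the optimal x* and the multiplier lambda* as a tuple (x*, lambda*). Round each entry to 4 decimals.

Form the Lagrangian:
  L(x, lambda) = (1/2) x^T Q x + c^T x + lambda^T (A x - b)
Stationarity (grad_x L = 0): Q x + c + A^T lambda = 0.
Primal feasibility: A x = b.

This gives the KKT block system:
  [ Q   A^T ] [ x     ]   [-c ]
  [ A    0  ] [ lambda ] = [ b ]

Solving the linear system:
  x*      = (-0.5, 0)
  lambda* = (4)
  f(x*)   = -0.5

x* = (-0.5, 0), lambda* = (4)


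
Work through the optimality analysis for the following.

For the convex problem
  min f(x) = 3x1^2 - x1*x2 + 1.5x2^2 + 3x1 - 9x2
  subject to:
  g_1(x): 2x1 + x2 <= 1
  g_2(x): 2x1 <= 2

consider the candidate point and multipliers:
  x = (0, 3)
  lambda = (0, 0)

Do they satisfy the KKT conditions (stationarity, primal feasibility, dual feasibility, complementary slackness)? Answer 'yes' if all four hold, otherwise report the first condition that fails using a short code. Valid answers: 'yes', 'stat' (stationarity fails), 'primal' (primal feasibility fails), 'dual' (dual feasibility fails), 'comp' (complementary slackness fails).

Gradient of f: grad f(x) = Q x + c = (0, 0)
Constraint values g_i(x) = a_i^T x - b_i:
  g_1((0, 3)) = 2
  g_2((0, 3)) = -2
Stationarity residual: grad f(x) + sum_i lambda_i a_i = (0, 0)
  -> stationarity OK
Primal feasibility (all g_i <= 0): FAILS
Dual feasibility (all lambda_i >= 0): OK
Complementary slackness (lambda_i * g_i(x) = 0 for all i): OK

Verdict: the first failing condition is primal_feasibility -> primal.

primal


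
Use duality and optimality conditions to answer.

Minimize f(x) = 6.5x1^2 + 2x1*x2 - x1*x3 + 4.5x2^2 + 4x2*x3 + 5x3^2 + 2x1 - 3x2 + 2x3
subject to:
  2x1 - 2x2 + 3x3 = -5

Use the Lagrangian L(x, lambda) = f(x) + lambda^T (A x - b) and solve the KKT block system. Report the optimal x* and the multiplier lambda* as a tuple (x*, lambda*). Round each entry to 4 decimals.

Form the Lagrangian:
  L(x, lambda) = (1/2) x^T Q x + c^T x + lambda^T (A x - b)
Stationarity (grad_x L = 0): Q x + c + A^T lambda = 0.
Primal feasibility: A x = b.

This gives the KKT block system:
  [ Q   A^T ] [ x     ]   [-c ]
  [ A    0  ] [ lambda ] = [ b ]

Solving the linear system:
  x*      = (-0.4389, 0.9005, -0.7738)
  lambda* = (0.5656)
  f(x*)   = -1.1493

x* = (-0.4389, 0.9005, -0.7738), lambda* = (0.5656)


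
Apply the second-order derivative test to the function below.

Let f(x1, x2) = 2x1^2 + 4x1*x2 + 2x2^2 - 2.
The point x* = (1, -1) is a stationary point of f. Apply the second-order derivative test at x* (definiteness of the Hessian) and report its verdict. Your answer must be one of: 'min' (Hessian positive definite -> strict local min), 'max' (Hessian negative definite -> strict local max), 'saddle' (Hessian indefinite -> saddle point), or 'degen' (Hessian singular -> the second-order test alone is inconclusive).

Compute the Hessian H = grad^2 f:
  H = [[4, 4], [4, 4]]
Verify stationarity: grad f(x*) = H x* + g = (0, 0).
Eigenvalues of H: 0, 8.
H has a zero eigenvalue (singular; positive semidefinite but not definite), so H is neither positive definite, negative definite, nor indefinite. The second-order test alone is inconclusive -> degen.
(Indeed, f is constant along the null direction of H through x*, so x* is not a strict local extremum.)

degen
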